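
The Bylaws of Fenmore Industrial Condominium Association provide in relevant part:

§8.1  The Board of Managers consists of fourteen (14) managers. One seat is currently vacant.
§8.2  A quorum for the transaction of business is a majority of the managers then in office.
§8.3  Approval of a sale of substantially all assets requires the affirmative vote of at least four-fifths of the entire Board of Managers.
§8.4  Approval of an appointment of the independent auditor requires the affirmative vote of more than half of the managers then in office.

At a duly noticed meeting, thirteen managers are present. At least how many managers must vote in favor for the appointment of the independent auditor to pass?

The appointment of the independent auditor requires a majority of the managers then in office (13).
A majority of 13 is 7.

7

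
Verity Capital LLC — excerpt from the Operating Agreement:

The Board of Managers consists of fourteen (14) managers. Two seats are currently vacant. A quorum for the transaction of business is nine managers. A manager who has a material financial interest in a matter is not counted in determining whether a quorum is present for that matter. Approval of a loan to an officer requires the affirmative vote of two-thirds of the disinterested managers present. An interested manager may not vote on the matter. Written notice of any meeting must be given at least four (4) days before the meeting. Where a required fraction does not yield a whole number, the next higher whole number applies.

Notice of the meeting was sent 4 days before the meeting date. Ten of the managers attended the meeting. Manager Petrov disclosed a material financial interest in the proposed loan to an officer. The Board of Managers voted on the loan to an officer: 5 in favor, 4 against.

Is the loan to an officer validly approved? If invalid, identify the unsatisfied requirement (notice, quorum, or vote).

Invalid — vote requirement not satisfied.

Notice: 4 days given; 4 required (4 ≥ 4). Satisfied.
Quorum: 10 present, but the 1 interested manager does not count, leaving 9. Quorum is 9. Satisfied.
Vote: the loan to an officer requires two-thirds of the disinterested managers present (10 − 1 = 9). 2/3 of 9 = 6, so 6 affirmative votes are needed; 5 voted in favor. Not satisfied.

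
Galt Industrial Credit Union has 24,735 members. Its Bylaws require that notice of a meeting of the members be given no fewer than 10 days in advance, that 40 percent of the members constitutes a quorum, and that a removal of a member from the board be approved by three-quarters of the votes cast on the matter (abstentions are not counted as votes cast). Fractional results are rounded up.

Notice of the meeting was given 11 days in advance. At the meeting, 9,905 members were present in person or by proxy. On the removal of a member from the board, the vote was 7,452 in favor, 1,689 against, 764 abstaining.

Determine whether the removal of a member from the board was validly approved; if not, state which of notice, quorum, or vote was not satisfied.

Notice: 11 days given; 10 required. Satisfied.
Quorum: 40% of 24,735 = 9,894; 9,905 present. Satisfied.
Vote: requires three-fourths of the votes cast (9,905 − 764 abstaining = 9,141); 3/4 of 9141 = 6855.75, rounded up to 6856, so 6,856 needed; 7,452 in favor. Satisfied.

Valid — all requirements satisfied.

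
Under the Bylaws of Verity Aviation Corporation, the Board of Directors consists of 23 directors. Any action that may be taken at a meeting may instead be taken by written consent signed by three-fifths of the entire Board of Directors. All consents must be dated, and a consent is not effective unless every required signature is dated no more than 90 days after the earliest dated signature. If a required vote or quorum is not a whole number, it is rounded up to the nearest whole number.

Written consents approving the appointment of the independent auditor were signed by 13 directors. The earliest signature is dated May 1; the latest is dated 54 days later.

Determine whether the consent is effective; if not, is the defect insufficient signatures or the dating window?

Not effective — insufficient signatures.

Signatures required: three-fifths of 23 — 3/5 of 23 = 13.80, rounded up to 14, so 14 needed; 13 signed. Insufficient.
Dating window: the latest signature is 54 days after the earliest; the limit is 90 days. Within the window.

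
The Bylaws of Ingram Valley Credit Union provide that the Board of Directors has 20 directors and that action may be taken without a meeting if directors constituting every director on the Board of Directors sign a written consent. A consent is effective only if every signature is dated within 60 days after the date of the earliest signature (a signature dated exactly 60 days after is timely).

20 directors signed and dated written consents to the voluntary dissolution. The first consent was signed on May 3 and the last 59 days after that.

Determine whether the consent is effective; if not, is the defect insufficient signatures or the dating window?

Signatures required: the unanimous vote of 20 — unanimous means all 20, so 20 needed; 20 signed. Sufficient.
Dating window: the latest signature is 59 days after the earliest; the limit is 60 days. Within the window.

Effective — both the signature and dating-window requirements are satisfied.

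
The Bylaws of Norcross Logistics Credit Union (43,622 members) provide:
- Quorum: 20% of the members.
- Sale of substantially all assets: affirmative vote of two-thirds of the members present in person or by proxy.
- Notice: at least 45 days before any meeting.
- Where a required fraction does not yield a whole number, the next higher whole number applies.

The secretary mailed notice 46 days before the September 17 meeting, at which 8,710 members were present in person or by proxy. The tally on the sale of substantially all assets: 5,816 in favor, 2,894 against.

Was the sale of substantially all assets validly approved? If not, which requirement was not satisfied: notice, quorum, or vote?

Notice: 46 days given; 45 required. Satisfied.
Quorum: 20% of 43,622 = 8,724.40, rounded up to 8,725; 8,710 present. Not satisfied.
Vote: requires two-thirds of those present (8,710); 2/3 of 8710 = 5806.67, rounded up to 5807, so 5,807 needed; 5,816 in favor. Satisfied.

Invalid — quorum requirement not satisfied.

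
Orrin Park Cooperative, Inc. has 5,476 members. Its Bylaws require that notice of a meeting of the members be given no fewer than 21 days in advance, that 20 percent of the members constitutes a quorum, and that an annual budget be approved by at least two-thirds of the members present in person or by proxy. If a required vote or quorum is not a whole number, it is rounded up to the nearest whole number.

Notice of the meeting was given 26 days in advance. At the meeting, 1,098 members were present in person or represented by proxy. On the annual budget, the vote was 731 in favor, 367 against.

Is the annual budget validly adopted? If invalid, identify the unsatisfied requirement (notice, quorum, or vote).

Invalid — vote requirement not satisfied.

Notice: 26 days given; 21 required. Satisfied.
Quorum: 20% of 5,476 = 1,095.20, rounded up to 1,096; 1,098 present. Satisfied.
Vote: requires two-thirds of those present (1,098); 2/3 of 1098 = 732, so 732 needed; 731 in favor. Not satisfied.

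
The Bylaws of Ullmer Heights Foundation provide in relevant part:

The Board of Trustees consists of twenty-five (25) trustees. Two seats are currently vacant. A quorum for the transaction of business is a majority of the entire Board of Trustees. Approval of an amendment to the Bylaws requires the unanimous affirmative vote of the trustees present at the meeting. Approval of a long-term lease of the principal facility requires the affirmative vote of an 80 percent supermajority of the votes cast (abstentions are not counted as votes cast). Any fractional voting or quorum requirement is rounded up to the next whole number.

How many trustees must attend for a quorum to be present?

13

A majority of 25 is 13.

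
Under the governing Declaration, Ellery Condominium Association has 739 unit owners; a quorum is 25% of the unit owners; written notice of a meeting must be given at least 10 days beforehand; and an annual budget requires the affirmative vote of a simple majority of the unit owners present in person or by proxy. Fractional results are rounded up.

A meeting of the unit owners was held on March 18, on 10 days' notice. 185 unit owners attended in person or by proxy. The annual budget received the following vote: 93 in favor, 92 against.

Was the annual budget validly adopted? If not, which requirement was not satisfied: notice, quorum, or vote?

Notice: 10 days given; 10 required. Satisfied.
Quorum: 25% of 739 = 184.75, rounded up to 185; 185 present. Satisfied.
Vote: requires a majority of those present (185); a majority of 185 is 93, so 93 needed; 93 in favor. Satisfied.

Valid — all requirements satisfied.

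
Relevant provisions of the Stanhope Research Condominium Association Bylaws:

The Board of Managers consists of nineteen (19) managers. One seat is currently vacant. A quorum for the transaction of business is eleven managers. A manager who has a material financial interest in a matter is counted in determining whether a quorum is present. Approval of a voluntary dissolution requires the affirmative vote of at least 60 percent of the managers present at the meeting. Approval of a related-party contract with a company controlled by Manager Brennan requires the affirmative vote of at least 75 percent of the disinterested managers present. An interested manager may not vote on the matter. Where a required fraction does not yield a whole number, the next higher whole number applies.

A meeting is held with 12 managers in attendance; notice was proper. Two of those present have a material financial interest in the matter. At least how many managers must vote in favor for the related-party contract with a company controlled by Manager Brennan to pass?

The related-party contract with a company controlled by Manager Brennan requires three-fourths of the disinterested managers present (12 − 2 = 10).
3/4 of 10 = 7.50, rounded up to 8.

8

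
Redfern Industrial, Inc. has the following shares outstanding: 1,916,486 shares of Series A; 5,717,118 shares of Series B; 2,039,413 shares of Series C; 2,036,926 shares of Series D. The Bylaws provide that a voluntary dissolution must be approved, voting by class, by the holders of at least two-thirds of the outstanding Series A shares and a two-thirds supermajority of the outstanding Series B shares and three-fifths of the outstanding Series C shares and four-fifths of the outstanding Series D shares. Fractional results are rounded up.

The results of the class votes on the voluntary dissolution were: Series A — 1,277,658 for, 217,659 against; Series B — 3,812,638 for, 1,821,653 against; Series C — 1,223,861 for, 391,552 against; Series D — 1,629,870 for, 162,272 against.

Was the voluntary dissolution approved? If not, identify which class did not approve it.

Series A: 2/3 of 1916486 = 1277657.33, rounded up to 1277658; 1,277,658 required, 1,277,658 in favor — approved.
Series B: 2/3 of 5717118 = 3811412; 3,811,412 required, 3,812,638 in favor — approved.
Series C: 3/5 of 2039413 = 1223647.80, rounded up to 1223648; 1,223,648 required, 1,223,861 in favor — approved.
Series D: 4/5 of 2036926 = 1629540.80, rounded up to 1629541; 1,629,541 required, 1,629,870 in favor — approved.

Approved — every class gave the required vote.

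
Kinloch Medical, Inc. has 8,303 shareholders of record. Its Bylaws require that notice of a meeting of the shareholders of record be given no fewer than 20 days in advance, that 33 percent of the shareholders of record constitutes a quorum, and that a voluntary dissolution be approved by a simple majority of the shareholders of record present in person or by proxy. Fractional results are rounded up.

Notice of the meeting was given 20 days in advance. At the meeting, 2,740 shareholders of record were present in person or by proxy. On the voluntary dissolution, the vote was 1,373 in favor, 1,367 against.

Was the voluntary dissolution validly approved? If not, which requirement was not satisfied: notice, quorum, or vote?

Valid — all requirements satisfied.

Notice: 20 days given; 20 required. Satisfied.
Quorum: 33% of 8,303 = 2,739.99, rounded up to 2,740; 2,740 present. Satisfied.
Vote: requires a majority of those present (2,740); a majority of 2740 is 1371, so 1,371 needed; 1,373 in favor. Satisfied.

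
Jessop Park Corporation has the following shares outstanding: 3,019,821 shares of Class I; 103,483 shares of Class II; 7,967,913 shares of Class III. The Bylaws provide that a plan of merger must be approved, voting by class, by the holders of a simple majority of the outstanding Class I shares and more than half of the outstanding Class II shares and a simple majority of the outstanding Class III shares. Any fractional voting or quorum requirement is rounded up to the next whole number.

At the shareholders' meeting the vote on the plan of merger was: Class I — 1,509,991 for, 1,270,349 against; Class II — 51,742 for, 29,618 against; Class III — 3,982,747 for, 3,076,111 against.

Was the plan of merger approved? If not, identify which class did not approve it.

Class I: a majority of 3019821 is 1509911; 1,509,911 required, 1,509,991 in favor — approved.
Class II: a majority of 103483 is 51742; 51,742 required, 51,742 in favor — approved.
Class III: a majority of 7967913 is 3983957; 3,983,957 required, 3,982,747 in favor — not approved.

Not approved — the Class III shares did not give the required vote.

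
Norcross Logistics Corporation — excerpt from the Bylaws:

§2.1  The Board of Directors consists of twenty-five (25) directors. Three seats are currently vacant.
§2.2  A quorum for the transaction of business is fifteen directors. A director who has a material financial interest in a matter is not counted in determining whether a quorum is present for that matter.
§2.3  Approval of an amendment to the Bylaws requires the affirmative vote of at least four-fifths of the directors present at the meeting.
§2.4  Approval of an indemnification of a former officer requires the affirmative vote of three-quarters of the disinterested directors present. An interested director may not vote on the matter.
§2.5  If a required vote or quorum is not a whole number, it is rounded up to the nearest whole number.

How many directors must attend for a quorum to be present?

15

The quorum is fixed at 15.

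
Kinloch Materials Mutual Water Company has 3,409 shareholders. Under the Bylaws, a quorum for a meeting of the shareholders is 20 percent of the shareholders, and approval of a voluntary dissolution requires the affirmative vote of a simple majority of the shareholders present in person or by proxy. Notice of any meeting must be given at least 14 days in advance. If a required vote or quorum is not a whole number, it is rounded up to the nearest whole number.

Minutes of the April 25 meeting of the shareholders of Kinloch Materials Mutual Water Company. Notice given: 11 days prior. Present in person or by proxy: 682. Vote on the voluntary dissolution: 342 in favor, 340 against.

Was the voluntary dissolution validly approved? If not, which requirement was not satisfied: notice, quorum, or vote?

Notice: 11 days given; 14 required. Not satisfied.
Quorum: 20% of 3,409 = 681.80, rounded up to 682; 682 present. Satisfied.
Vote: requires a majority of those present (682); a majority of 682 is 342, so 342 needed; 342 in favor. Satisfied.

Invalid — notice requirement not satisfied.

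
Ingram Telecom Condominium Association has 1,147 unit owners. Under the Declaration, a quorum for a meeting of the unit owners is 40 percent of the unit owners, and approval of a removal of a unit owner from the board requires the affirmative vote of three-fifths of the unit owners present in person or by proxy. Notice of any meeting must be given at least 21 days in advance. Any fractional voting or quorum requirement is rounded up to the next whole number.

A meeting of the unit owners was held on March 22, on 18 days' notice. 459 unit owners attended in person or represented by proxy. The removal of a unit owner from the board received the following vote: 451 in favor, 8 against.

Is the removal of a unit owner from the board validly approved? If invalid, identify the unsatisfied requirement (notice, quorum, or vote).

Invalid — notice requirement not satisfied.

Notice: 18 days given; 21 required. Not satisfied.
Quorum: 40% of 1,147 = 458.80, rounded up to 459; 459 present. Satisfied.
Vote: requires three-fifths of those present (459); 3/5 of 459 = 275.40, rounded up to 276, so 276 needed; 451 in favor. Satisfied.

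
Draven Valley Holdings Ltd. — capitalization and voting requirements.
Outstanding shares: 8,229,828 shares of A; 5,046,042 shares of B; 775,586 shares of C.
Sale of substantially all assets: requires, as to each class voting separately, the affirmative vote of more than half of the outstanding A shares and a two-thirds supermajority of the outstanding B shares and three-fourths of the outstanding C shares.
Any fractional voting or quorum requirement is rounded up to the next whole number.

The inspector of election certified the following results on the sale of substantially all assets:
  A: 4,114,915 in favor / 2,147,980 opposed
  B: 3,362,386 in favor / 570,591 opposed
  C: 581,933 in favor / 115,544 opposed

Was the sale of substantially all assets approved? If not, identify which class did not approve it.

Not approved — the B shares did not give the required vote.

A: a majority of 8229828 is 4114915; 4,114,915 required, 4,114,915 in favor — approved.
B: 2/3 of 5046042 = 3364028; 3,364,028 required, 3,362,386 in favor — not approved.
C: 3/4 of 775586 = 581689.50, rounded up to 581690; 581,690 required, 581,933 in favor — approved.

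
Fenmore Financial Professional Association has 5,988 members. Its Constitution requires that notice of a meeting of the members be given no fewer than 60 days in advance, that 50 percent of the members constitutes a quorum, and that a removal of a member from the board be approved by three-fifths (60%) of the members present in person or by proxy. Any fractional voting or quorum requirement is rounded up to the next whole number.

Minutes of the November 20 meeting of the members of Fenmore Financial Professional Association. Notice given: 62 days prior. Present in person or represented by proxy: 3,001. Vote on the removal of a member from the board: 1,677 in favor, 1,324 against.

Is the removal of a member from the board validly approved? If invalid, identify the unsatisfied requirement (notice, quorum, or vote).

Invalid — vote requirement not satisfied.

Notice: 62 days given; 60 required. Satisfied.
Quorum: 50% of 5,988 = 2,994; 3,001 present. Satisfied.
Vote: requires three-fifths of those present (3,001); 3/5 of 3001 = 1800.60, rounded up to 1801, so 1,801 needed; 1,677 in favor. Not satisfied.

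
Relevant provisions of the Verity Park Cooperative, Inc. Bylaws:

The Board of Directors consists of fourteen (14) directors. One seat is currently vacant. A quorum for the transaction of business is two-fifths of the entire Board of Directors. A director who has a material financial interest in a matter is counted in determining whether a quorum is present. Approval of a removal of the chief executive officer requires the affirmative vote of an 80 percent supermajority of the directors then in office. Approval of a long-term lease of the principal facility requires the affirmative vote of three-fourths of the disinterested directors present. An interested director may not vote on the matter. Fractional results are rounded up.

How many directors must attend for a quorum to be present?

2/5 of 14 = 5.60, rounded up to 6.

6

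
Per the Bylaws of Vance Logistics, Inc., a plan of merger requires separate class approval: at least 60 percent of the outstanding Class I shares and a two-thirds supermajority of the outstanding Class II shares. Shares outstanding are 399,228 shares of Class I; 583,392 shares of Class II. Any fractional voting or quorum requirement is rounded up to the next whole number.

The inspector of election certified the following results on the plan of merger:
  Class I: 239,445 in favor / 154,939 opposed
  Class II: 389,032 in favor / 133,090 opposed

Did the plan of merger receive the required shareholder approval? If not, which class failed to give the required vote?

Class I: 3/5 of 399228 = 239536.80, rounded up to 239537; 239,537 required, 239,445 in favor — not approved.
Class II: 2/3 of 583392 = 388928; 388,928 required, 389,032 in favor — approved.

Not approved — the Class I shares did not give the required vote.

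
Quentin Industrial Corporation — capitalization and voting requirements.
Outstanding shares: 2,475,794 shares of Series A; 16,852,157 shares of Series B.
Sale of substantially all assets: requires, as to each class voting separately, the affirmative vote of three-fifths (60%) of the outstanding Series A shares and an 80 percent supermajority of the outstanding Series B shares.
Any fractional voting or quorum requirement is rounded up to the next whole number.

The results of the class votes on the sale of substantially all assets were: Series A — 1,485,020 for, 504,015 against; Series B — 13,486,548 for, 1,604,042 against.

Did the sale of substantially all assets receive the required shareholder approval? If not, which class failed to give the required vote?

Not approved — the Series A shares did not give the required vote.

Series A: 3/5 of 2475794 = 1485476.40, rounded up to 1485477; 1,485,477 required, 1,485,020 in favor — not approved.
Series B: 4/5 of 16852157 = 13481725.60, rounded up to 13481726; 13,481,726 required, 13,486,548 in favor — approved.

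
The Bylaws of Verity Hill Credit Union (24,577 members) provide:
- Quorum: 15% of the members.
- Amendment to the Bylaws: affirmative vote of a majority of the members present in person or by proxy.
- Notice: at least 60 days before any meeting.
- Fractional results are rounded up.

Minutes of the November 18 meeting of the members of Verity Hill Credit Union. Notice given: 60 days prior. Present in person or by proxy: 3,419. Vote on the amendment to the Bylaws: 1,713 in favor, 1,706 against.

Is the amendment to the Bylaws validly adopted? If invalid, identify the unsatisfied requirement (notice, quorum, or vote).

Notice: 60 days given; 60 required. Satisfied.
Quorum: 15% of 24,577 = 3,686.55, rounded up to 3,687; 3,419 present. Not satisfied.
Vote: requires a majority of those present (3,419); a majority of 3419 is 1710, so 1,710 needed; 1,713 in favor. Satisfied.

Invalid — quorum requirement not satisfied.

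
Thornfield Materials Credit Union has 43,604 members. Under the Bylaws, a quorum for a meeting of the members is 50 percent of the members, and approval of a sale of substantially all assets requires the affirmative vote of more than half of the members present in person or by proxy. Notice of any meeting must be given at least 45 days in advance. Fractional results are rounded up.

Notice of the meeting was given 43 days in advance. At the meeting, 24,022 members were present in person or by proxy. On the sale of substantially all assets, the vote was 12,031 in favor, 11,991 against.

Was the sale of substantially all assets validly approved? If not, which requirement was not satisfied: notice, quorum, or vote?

Invalid — notice requirement not satisfied.

Notice: 43 days given; 45 required. Not satisfied.
Quorum: 50% of 43,604 = 21,802; 24,022 present. Satisfied.
Vote: requires a majority of those present (24,022); a majority of 24022 is 12012, so 12,012 needed; 12,031 in favor. Satisfied.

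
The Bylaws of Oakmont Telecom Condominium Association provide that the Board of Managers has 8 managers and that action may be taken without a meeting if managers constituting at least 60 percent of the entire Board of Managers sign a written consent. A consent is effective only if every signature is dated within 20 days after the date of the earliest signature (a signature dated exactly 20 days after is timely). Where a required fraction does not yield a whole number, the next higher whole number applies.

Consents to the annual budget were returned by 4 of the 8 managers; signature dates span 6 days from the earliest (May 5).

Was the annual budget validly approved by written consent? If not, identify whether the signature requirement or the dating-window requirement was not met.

Not effective — insufficient signatures.

Signatures required: at least 60 percent of 8 — 3/5 of 8 = 4.80, rounded up to 5, so 5 needed; 4 signed. Insufficient.
Dating window: the latest signature is 6 days after the earliest; the limit is 20 days. Within the window.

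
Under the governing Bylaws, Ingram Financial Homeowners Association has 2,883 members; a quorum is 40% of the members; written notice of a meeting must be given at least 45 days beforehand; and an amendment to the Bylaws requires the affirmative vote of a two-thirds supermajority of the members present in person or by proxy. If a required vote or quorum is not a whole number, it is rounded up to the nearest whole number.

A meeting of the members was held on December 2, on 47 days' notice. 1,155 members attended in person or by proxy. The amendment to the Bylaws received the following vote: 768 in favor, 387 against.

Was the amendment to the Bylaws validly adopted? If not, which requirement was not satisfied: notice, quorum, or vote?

Invalid — vote requirement not satisfied.

Notice: 47 days given; 45 required. Satisfied.
Quorum: 40% of 2,883 = 1,153.20, rounded up to 1,154; 1,155 present. Satisfied.
Vote: requires two-thirds of those present (1,155); 2/3 of 1155 = 770, so 770 needed; 768 in favor. Not satisfied.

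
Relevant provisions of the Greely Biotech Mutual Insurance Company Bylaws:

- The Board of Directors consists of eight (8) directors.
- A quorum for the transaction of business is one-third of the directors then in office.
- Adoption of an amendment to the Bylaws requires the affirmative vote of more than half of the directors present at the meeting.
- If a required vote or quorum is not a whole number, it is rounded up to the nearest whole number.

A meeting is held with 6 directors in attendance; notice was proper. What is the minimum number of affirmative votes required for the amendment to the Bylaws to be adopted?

The amendment to the Bylaws requires a majority of the directors present (6).
A majority of 6 is 4.

4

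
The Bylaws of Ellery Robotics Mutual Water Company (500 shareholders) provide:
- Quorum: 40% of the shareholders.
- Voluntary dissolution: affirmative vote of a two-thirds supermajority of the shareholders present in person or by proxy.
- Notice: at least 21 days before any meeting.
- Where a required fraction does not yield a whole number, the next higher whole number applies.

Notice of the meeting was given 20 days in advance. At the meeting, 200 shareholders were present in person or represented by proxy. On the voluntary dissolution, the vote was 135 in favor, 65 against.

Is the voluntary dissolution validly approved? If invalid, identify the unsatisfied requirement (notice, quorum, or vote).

Notice: 20 days given; 21 required. Not satisfied.
Quorum: 40% of 500 = 200; 200 present. Satisfied.
Vote: requires two-thirds of those present (200); 2/3 of 200 = 133.33, rounded up to 134, so 134 needed; 135 in favor. Satisfied.

Invalid — notice requirement not satisfied.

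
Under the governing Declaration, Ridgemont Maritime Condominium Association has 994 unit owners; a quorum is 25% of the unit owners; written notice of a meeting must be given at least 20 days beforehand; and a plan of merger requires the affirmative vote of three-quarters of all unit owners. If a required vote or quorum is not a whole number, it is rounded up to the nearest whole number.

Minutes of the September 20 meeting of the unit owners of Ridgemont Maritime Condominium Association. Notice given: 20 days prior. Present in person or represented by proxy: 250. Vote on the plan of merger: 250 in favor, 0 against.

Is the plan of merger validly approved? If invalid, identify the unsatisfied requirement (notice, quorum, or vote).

Invalid — vote requirement not satisfied.

Notice: 20 days given; 20 required. Satisfied.
Quorum: 25% of 994 = 248.50, rounded up to 249; 250 present. Satisfied.
Vote: requires three-fourths of all unit owners (994); 3/4 of 994 = 745.50, rounded up to 746, so 746 needed; 250 in favor. Not satisfied.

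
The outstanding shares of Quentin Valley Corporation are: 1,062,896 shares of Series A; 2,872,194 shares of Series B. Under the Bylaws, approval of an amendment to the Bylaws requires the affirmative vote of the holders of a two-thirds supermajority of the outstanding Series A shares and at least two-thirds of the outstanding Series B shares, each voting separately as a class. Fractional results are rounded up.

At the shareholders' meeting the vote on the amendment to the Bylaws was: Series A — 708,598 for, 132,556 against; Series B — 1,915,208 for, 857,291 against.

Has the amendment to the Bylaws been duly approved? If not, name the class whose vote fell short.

Series A: 2/3 of 1062896 = 708597.33, rounded up to 708598; 708,598 required, 708,598 in favor — approved.
Series B: 2/3 of 2872194 = 1914796; 1,914,796 required, 1,915,208 in favor — approved.

Approved — every class gave the required vote.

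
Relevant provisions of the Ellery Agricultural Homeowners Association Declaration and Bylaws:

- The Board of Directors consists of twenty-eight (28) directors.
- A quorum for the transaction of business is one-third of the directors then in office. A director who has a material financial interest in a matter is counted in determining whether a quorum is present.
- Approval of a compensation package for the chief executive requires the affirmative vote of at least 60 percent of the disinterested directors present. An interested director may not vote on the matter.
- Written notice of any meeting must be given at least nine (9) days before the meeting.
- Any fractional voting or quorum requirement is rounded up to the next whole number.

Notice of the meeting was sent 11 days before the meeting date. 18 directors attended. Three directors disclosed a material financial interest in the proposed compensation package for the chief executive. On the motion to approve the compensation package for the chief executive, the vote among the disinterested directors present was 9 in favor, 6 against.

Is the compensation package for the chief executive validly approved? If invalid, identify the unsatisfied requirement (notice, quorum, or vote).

Valid — all requirements satisfied.

Notice: 11 days given; 9 required (11 ≥ 9). Satisfied.
Quorum: 18 present (interested directors count toward quorum); quorum is 10. Satisfied.
Vote: the compensation package for the chief executive requires three-fifths of the disinterested directors present (18 − 3 = 15). 3/5 of 15 = 9, so 9 affirmative votes are needed; 9 voted in favor. Satisfied.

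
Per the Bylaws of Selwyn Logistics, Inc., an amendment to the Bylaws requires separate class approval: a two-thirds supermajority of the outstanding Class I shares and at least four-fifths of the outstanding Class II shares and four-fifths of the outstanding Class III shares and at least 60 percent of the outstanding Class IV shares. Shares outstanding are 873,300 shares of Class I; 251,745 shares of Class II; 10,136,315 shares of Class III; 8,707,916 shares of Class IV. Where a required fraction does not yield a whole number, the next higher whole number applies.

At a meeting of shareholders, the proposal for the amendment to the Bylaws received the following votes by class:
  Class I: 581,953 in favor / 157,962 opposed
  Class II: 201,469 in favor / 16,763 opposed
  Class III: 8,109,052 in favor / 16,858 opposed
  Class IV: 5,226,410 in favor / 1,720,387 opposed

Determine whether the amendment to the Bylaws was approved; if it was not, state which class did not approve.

Class I: 2/3 of 873300 = 582200; 582,200 required, 581,953 in favor — not approved.
Class II: 4/5 of 251745 = 201396; 201,396 required, 201,469 in favor — approved.
Class III: 4/5 of 10136315 = 8109052; 8,109,052 required, 8,109,052 in favor — approved.
Class IV: 3/5 of 8707916 = 5224749.60, rounded up to 5224750; 5,224,750 required, 5,226,410 in favor — approved.

Not approved — the Class I shares did not give the required vote.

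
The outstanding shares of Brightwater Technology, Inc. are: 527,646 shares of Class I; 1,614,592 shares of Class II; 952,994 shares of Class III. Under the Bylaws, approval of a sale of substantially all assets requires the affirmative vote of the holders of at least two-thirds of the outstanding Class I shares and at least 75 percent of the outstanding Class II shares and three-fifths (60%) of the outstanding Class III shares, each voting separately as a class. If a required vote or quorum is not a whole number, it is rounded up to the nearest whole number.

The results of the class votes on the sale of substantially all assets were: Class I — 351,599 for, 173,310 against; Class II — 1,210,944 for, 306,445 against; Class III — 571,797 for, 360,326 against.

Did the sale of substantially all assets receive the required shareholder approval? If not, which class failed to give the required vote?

Not approved — the Class I shares did not give the required vote.

Class I: 2/3 of 527646 = 351764; 351,764 required, 351,599 in favor — not approved.
Class II: 3/4 of 1614592 = 1210944; 1,210,944 required, 1,210,944 in favor — approved.
Class III: 3/5 of 952994 = 571796.40, rounded up to 571797; 571,797 required, 571,797 in favor — approved.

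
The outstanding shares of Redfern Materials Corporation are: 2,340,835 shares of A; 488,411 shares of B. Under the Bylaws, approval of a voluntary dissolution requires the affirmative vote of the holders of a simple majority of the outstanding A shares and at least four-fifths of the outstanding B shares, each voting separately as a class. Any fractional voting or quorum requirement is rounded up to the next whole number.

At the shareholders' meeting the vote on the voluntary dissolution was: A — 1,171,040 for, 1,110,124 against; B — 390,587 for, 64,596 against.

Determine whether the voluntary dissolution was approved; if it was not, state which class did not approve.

Not approved — the B shares did not give the required vote.

A: a majority of 2340835 is 1170418; 1,170,418 required, 1,171,040 in favor — approved.
B: 4/5 of 488411 = 390728.80, rounded up to 390729; 390,729 required, 390,587 in favor — not approved.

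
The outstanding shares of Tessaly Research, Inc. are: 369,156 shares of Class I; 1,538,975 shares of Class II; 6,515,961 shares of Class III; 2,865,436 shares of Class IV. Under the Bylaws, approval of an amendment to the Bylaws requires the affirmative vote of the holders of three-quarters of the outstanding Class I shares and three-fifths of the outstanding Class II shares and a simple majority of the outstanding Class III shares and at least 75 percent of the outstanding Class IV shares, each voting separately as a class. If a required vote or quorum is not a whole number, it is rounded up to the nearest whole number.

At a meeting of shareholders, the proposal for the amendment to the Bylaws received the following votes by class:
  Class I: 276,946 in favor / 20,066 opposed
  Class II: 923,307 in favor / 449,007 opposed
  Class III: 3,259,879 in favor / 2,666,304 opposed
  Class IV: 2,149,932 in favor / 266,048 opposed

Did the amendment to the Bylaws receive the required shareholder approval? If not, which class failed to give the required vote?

Class I: 3/4 of 369156 = 276867; 276,867 required, 276,946 in favor — approved.
Class II: 3/5 of 1538975 = 923385; 923,385 required, 923,307 in favor — not approved.
Class III: a majority of 6515961 is 3257981; 3,257,981 required, 3,259,879 in favor — approved.
Class IV: 3/4 of 2865436 = 2149077; 2,149,077 required, 2,149,932 in favor — approved.

Not approved — the Class II shares did not give the required vote.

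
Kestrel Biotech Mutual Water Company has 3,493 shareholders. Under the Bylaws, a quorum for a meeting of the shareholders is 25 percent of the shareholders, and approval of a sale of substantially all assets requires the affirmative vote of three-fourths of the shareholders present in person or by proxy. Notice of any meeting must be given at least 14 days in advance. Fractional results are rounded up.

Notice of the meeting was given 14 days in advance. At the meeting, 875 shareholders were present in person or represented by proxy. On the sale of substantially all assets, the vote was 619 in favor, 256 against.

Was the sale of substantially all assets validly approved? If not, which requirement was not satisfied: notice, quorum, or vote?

Invalid — vote requirement not satisfied.

Notice: 14 days given; 14 required. Satisfied.
Quorum: 25% of 3,493 = 873.25, rounded up to 874; 875 present. Satisfied.
Vote: requires three-fourths of those present (875); 3/4 of 875 = 656.25, rounded up to 657, so 657 needed; 619 in favor. Not satisfied.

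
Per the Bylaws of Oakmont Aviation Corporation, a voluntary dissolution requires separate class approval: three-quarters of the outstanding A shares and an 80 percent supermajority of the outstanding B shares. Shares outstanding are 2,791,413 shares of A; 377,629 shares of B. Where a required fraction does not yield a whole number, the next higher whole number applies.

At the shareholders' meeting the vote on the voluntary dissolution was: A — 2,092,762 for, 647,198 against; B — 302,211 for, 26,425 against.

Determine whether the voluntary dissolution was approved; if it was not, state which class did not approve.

Not approved — the A shares did not give the required vote.

A: 3/4 of 2791413 = 2093559.75, rounded up to 2093560; 2,093,560 required, 2,092,762 in favor — not approved.
B: 4/5 of 377629 = 302103.20, rounded up to 302104; 302,104 required, 302,211 in favor — approved.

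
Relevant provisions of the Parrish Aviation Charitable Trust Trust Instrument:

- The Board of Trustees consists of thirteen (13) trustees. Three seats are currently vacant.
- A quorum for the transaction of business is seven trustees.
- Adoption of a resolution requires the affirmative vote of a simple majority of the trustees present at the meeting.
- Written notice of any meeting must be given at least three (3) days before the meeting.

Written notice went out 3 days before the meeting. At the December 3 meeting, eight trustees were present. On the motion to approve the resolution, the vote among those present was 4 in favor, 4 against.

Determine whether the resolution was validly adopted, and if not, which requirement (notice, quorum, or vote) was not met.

Notice: 3 days given; 3 required (3 ≥ 3). Satisfied.
Quorum: 8 present; quorum is 7. Satisfied.
Vote: the resolution requires a majority of the trustees present (8). A majority of 8 is 5, so 5 affirmative votes are needed; 4 voted in favor. Not satisfied.

Invalid — vote requirement not satisfied.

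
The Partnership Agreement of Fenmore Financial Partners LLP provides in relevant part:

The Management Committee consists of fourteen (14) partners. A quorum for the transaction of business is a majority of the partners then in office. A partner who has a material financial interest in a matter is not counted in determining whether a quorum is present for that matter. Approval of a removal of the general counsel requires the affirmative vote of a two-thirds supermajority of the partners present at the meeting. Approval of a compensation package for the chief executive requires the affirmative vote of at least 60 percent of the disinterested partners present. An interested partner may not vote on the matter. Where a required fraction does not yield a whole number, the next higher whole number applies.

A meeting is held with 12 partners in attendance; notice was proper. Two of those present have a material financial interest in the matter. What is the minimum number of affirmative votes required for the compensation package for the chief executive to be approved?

6

The compensation package for the chief executive requires three-fifths of the disinterested partners present (12 − 2 = 10).
3/5 of 10 = 6.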